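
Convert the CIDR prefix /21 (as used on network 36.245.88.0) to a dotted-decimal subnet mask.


/21 means 21 network bits, 11 host bits
Binary: 11111111111111111111100000000000
Mask: 255.255.248.0


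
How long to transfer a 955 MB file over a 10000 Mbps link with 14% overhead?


Effective throughput = 10000 * (1 - 14/100) = 8600 Mbps
File size in Mb = 955 * 8 = 7640 Mb
Time = 7640 / 8600
Time = 0.8884 seconds


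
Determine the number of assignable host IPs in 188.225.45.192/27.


Host bits = 32 - 27 = 5
Total addresses = 2^5 = 32
Usable = total - 2 (network and broadcast)
Usable hosts: 30


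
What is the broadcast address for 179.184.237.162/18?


Network: 179.184.192.0/18
Host bits = 14
Set all host bits to 1:
Broadcast: 179.184.255.255


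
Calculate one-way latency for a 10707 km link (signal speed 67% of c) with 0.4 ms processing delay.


Speed = 0.67 * 3e5 km/s = 201000 km/s
Propagation delay = 10707 / 201000 = 0.0533 s = 53.2687 ms
Processing delay = 0.4 ms
Total one-way latency = 53.6687 ms


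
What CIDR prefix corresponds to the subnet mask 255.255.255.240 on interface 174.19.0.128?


Binary: 11111111.11111111.11111111.11110000
Count leading 1s
Prefix: /28


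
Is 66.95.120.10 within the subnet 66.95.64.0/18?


Subnet network: 66.95.64.0
Test IP AND mask: 66.95.64.0
Yes, 66.95.120.10 is in 66.95.64.0/18


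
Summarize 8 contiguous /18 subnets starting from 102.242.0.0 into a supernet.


Original prefix: /18
Number of subnets: 8 = 2^3
New prefix = 18 - 3 = 15
Supernet: 102.242.0.0/15


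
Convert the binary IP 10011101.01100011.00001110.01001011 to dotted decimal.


10011101 = 157
01100011 = 99
00001110 = 14
01001011 = 75
IP: 157.99.14.75


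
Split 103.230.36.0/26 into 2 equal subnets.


New prefix = 26 + 1 = 27
Each subnet has 32 addresses
  103.230.36.0/27
  103.230.36.32/27
Subnets: 103.230.36.0/27, 103.230.36.32/27


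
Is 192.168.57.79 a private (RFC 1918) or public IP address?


RFC 1918 private ranges:
  10.0.0.0/8 (10.0.0.0 - 10.255.255.255)
  172.16.0.0/12 (172.16.0.0 - 172.31.255.255)
  192.168.0.0/16 (192.168.0.0 - 192.168.255.255)
Private (in 192.168.0.0/16)


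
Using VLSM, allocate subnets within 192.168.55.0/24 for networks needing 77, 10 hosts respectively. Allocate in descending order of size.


77 hosts -> /25 (126 usable): 192.168.55.0/25
10 hosts -> /28 (14 usable): 192.168.55.128/28
Allocation: 192.168.55.0/25 (77 hosts, 126 usable); 192.168.55.128/28 (10 hosts, 14 usable)


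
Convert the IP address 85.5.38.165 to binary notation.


85 = 01010101
5 = 00000101
38 = 00100110
165 = 10100101
Binary: 01010101.00000101.00100110.10100101


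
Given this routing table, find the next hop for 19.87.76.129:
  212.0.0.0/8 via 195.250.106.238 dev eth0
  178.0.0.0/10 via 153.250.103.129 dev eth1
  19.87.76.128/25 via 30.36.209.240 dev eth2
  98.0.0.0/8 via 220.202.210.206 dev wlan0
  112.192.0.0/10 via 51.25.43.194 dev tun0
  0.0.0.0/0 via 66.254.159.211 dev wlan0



Longest prefix match for 19.87.76.129:
  /8 212.0.0.0: no
  /10 178.0.0.0: no
  /25 19.87.76.128: MATCH
  /8 98.0.0.0: no
  /10 112.192.0.0: no
  /0 0.0.0.0: MATCH
Selected: next-hop 30.36.209.240 via eth2 (matched /25)


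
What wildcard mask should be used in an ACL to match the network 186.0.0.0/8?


Subnet mask: 255.0.0.0
Wildcard = 255.255.255.255 - subnet mask
255 - 255 = 0
255 - 0 = 255
255 - 0 = 255
255 - 0 = 255
Wildcard: 0.255.255.255


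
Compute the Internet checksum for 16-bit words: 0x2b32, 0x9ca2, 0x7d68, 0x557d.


Sum all words (with carry folding):
+ 0x2b32 = 0x2b32
+ 0x9ca2 = 0xc7d4
+ 0x7d68 = 0x453d
+ 0x557d = 0x9aba
One's complement: ~0x9aba
Checksum = 0x6545


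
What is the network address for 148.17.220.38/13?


IP:   10010100.00010001.11011100.00100110
Mask: 11111111.11111000.00000000.00000000
AND operation:
Net:  10010100.00010000.00000000.00000000
Network: 148.16.0.0/13


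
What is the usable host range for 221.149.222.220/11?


Network: 221.128.0.0
Broadcast: 221.159.255.255
First usable = network + 1
Last usable = broadcast - 1
Range: 221.128.0.1 to 221.159.255.254


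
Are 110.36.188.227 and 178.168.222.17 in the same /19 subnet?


Mask: 255.255.224.0
110.36.188.227 AND mask = 110.36.160.0
178.168.222.17 AND mask = 178.168.192.0
No, different subnets (110.36.160.0 vs 178.168.192.0)


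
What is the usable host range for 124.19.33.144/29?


Network: 124.19.33.144
Broadcast: 124.19.33.151
First usable = network + 1
Last usable = broadcast - 1
Range: 124.19.33.145 to 124.19.33.150


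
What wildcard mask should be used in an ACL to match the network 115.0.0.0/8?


Subnet mask: 255.0.0.0
Wildcard = 255.255.255.255 - subnet mask
255 - 255 = 0
255 - 0 = 255
255 - 0 = 255
255 - 0 = 255
Wildcard: 0.255.255.255


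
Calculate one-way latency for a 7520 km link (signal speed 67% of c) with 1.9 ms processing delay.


Speed = 0.67 * 3e5 km/s = 201000 km/s
Propagation delay = 7520 / 201000 = 0.0374 s = 37.4129 ms
Processing delay = 1.9 ms
Total one-way latency = 39.3129 ms


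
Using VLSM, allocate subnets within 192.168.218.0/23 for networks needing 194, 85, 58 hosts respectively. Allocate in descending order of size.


194 hosts -> /24 (254 usable): 192.168.218.0/24
85 hosts -> /25 (126 usable): 192.168.219.0/25
58 hosts -> /26 (62 usable): 192.168.219.128/26
Allocation: 192.168.218.0/24 (194 hosts, 254 usable); 192.168.219.0/25 (85 hosts, 126 usable); 192.168.219.128/26 (58 hosts, 62 usable)


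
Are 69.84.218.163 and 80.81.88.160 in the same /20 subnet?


Mask: 255.255.240.0
69.84.218.163 AND mask = 69.84.208.0
80.81.88.160 AND mask = 80.81.80.0
No, different subnets (69.84.208.0 vs 80.81.80.0)


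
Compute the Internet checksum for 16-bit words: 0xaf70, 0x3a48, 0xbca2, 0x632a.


Sum all words (with carry folding):
+ 0xaf70 = 0xaf70
+ 0x3a48 = 0xe9b8
+ 0xbca2 = 0xa65b
+ 0x632a = 0x0986
One's complement: ~0x0986
Checksum = 0xf679


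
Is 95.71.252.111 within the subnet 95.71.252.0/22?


Subnet network: 95.71.252.0
Test IP AND mask: 95.71.252.0
Yes, 95.71.252.111 is in 95.71.252.0/22


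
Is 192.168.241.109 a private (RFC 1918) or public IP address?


RFC 1918 private ranges:
  10.0.0.0/8 (10.0.0.0 - 10.255.255.255)
  172.16.0.0/12 (172.16.0.0 - 172.31.255.255)
  192.168.0.0/16 (192.168.0.0 - 192.168.255.255)
Private (in 192.168.0.0/16)


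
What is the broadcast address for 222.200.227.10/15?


Network: 222.200.0.0/15
Host bits = 17
Set all host bits to 1:
Broadcast: 222.201.255.255


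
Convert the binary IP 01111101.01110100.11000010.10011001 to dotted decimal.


01111101 = 125
01110100 = 116
11000010 = 194
10011001 = 153
IP: 125.116.194.153


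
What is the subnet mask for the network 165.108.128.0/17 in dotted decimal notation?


/17 means 17 network bits, 15 host bits
Binary: 11111111111111111000000000000000
Mask: 255.255.128.0


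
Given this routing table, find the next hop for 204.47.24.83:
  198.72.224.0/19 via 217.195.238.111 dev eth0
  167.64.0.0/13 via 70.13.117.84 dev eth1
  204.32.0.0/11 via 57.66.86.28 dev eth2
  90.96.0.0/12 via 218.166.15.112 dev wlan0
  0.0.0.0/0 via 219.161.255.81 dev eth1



Longest prefix match for 204.47.24.83:
  /19 198.72.224.0: no
  /13 167.64.0.0: no
  /11 204.32.0.0: MATCH
  /12 90.96.0.0: no
  /0 0.0.0.0: MATCH
Selected: next-hop 57.66.86.28 via eth2 (matched /11)


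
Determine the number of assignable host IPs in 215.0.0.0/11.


Host bits = 32 - 11 = 21
Total addresses = 2^21 = 2097152
Usable = total - 2 (network and broadcast)
Usable hosts: 2097150


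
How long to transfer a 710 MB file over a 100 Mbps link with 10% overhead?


Effective throughput = 100 * (1 - 10/100) = 90 Mbps
File size in Mb = 710 * 8 = 5680 Mb
Time = 5680 / 90
Time = 63.1111 seconds


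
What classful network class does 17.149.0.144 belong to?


First octet: 17
Binary: 00010001
0xxxxxxx -> Class A (1-126)
Class A, default mask 255.0.0.0 (/8)


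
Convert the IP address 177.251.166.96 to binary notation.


177 = 10110001
251 = 11111011
166 = 10100110
96 = 01100000
Binary: 10110001.11111011.10100110.01100000


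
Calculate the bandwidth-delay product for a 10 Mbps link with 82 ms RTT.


BDP = bandwidth * RTT
= 10 Mbps * 82 ms
= 10 * 1e6 * 82 / 1000 bits
= 820000 bits
= 102500 bytes
= 100.0977 KB
BDP = 820000 bits (102500 bytes)


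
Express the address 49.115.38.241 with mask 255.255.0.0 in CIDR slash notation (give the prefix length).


Binary: 11111111.11111111.00000000.00000000
Count leading 1s
Prefix: /16


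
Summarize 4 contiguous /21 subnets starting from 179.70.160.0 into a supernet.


Original prefix: /21
Number of subnets: 4 = 2^2
New prefix = 21 - 2 = 19
Supernet: 179.70.160.0/19


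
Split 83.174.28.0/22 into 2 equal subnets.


New prefix = 22 + 1 = 23
Each subnet has 512 addresses
  83.174.28.0/23
  83.174.30.0/23
Subnets: 83.174.28.0/23, 83.174.30.0/23


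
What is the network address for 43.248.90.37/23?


IP:   00101011.11111000.01011010.00100101
Mask: 11111111.11111111.11111110.00000000
AND operation:
Net:  00101011.11111000.01011010.00000000
Network: 43.248.90.0/23


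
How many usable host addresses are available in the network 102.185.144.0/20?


Host bits = 32 - 20 = 12
Total addresses = 2^12 = 4096
Usable = total - 2 (network and broadcast)
Usable hosts: 4094


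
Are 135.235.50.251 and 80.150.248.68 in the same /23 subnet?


Mask: 255.255.254.0
135.235.50.251 AND mask = 135.235.50.0
80.150.248.68 AND mask = 80.150.248.0
No, different subnets (135.235.50.0 vs 80.150.248.0)


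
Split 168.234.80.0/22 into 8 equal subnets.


New prefix = 22 + 3 = 25
Each subnet has 128 addresses
  168.234.80.0/25
  168.234.80.128/25
  168.234.81.0/25
  168.234.81.128/25
  168.234.82.0/25
  168.234.82.128/25
  168.234.83.0/25
  168.234.83.128/25
Subnets: 168.234.80.0/25, 168.234.80.128/25, 168.234.81.0/25, 168.234.81.128/25, 168.234.82.0/25, 168.234.82.128/25, 168.234.83.0/25, 168.234.83.128/25


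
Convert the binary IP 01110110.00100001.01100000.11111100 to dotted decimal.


01110110 = 118
00100001 = 33
01100000 = 96
11111100 = 252
IP: 118.33.96.252


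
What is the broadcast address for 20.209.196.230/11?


Network: 20.192.0.0/11
Host bits = 21
Set all host bits to 1:
Broadcast: 20.223.255.255


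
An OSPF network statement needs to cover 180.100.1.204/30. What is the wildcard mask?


Subnet mask: 255.255.255.252
Wildcard = 255.255.255.255 - subnet mask
255 - 255 = 0
255 - 255 = 0
255 - 255 = 0
255 - 252 = 3
Wildcard: 0.0.0.3


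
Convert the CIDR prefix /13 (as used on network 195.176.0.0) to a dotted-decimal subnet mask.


/13 means 13 network bits, 19 host bits
Binary: 11111111111110000000000000000000
Mask: 255.248.0.0


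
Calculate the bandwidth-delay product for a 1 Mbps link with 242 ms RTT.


BDP = bandwidth * RTT
= 1 Mbps * 242 ms
= 1 * 1e6 * 242 / 1000 bits
= 242000 bits
= 30250 bytes
= 29.541 KB
BDP = 242000 bits (30250 bytes)


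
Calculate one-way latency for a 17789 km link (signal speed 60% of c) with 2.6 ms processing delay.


Speed = 0.6 * 3e5 km/s = 180000 km/s
Propagation delay = 17789 / 180000 = 0.0988 s = 98.8278 ms
Processing delay = 2.6 ms
Total one-way latency = 101.4278 ms


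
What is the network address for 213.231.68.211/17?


IP:   11010101.11100111.01000100.11010011
Mask: 11111111.11111111.10000000.00000000
AND operation:
Net:  11010101.11100111.00000000.00000000
Network: 213.231.0.0/17


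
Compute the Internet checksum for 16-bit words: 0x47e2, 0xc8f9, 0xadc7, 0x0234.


Sum all words (with carry folding):
+ 0x47e2 = 0x47e2
+ 0xc8f9 = 0x10dc
+ 0xadc7 = 0xbea3
+ 0x0234 = 0xc0d7
One's complement: ~0xc0d7
Checksum = 0x3f28


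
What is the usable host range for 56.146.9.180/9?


Network: 56.128.0.0
Broadcast: 56.255.255.255
First usable = network + 1
Last usable = broadcast - 1
Range: 56.128.0.1 to 56.255.255.254


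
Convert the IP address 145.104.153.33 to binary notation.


145 = 10010001
104 = 01101000
153 = 10011001
33 = 00100001
Binary: 10010001.01101000.10011001.00100001


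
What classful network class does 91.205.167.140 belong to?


First octet: 91
Binary: 01011011
0xxxxxxx -> Class A (1-126)
Class A, default mask 255.0.0.0 (/8)


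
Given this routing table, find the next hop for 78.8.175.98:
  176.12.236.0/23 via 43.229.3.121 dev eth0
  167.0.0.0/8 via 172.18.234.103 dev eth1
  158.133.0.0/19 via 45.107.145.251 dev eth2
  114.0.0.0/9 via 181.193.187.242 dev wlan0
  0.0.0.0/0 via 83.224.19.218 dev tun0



Longest prefix match for 78.8.175.98:
  /23 176.12.236.0: no
  /8 167.0.0.0: no
  /19 158.133.0.0: no
  /9 114.0.0.0: no
  /0 0.0.0.0: MATCH
Selected: next-hop 83.224.19.218 via tun0 (matched /0)


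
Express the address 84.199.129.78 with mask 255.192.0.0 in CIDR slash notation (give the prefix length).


Binary: 11111111.11000000.00000000.00000000
Count leading 1s
Prefix: /10


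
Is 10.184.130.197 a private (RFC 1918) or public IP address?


RFC 1918 private ranges:
  10.0.0.0/8 (10.0.0.0 - 10.255.255.255)
  172.16.0.0/12 (172.16.0.0 - 172.31.255.255)
  192.168.0.0/16 (192.168.0.0 - 192.168.255.255)
Private (in 10.0.0.0/8)


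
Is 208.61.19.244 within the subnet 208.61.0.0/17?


Subnet network: 208.61.0.0
Test IP AND mask: 208.61.0.0
Yes, 208.61.19.244 is in 208.61.0.0/17


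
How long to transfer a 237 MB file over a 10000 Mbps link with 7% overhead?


Effective throughput = 10000 * (1 - 7/100) = 9300 Mbps
File size in Mb = 237 * 8 = 1896 Mb
Time = 1896 / 9300
Time = 0.2039 seconds


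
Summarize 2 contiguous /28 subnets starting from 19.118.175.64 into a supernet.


Original prefix: /28
Number of subnets: 2 = 2^1
New prefix = 28 - 1 = 27
Supernet: 19.118.175.64/27


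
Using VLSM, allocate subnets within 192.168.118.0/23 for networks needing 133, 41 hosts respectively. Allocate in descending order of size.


133 hosts -> /24 (254 usable): 192.168.118.0/24
41 hosts -> /26 (62 usable): 192.168.119.0/26
Allocation: 192.168.118.0/24 (133 hosts, 254 usable); 192.168.119.0/26 (41 hosts, 62 usable)


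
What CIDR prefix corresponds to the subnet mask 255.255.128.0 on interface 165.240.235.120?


Binary: 11111111.11111111.10000000.00000000
Count leading 1s
Prefix: /17


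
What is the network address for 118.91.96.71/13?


IP:   01110110.01011011.01100000.01000111
Mask: 11111111.11111000.00000000.00000000
AND operation:
Net:  01110110.01011000.00000000.00000000
Network: 118.88.0.0/13


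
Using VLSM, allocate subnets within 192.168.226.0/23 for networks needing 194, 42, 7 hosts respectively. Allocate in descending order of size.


194 hosts -> /24 (254 usable): 192.168.226.0/24
42 hosts -> /26 (62 usable): 192.168.227.0/26
7 hosts -> /28 (14 usable): 192.168.227.64/28
Allocation: 192.168.226.0/24 (194 hosts, 254 usable); 192.168.227.0/26 (42 hosts, 62 usable); 192.168.227.64/28 (7 hosts, 14 usable)


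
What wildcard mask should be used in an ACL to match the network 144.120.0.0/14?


Subnet mask: 255.252.0.0
Wildcard = 255.255.255.255 - subnet mask
255 - 255 = 0
255 - 252 = 3
255 - 0 = 255
255 - 0 = 255
Wildcard: 0.3.255.255


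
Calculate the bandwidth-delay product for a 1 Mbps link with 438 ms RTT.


BDP = bandwidth * RTT
= 1 Mbps * 438 ms
= 1 * 1e6 * 438 / 1000 bits
= 438000 bits
= 54750 bytes
= 53.4668 KB
BDP = 438000 bits (54750 bytes)


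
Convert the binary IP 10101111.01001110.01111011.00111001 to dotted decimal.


10101111 = 175
01001110 = 78
01111011 = 123
00111001 = 57
IP: 175.78.123.57


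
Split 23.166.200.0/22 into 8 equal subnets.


New prefix = 22 + 3 = 25
Each subnet has 128 addresses
  23.166.200.0/25
  23.166.200.128/25
  23.166.201.0/25
  23.166.201.128/25
  23.166.202.0/25
  23.166.202.128/25
  23.166.203.0/25
  23.166.203.128/25
Subnets: 23.166.200.0/25, 23.166.200.128/25, 23.166.201.0/25, 23.166.201.128/25, 23.166.202.0/25, 23.166.202.128/25, 23.166.203.0/25, 23.166.203.128/25


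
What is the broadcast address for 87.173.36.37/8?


Network: 87.0.0.0/8
Host bits = 24
Set all host bits to 1:
Broadcast: 87.255.255.255


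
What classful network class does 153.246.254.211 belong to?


First octet: 153
Binary: 10011001
10xxxxxx -> Class B (128-191)
Class B, default mask 255.255.0.0 (/16)


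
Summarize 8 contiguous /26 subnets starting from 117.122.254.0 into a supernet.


Original prefix: /26
Number of subnets: 8 = 2^3
New prefix = 26 - 3 = 23
Supernet: 117.122.254.0/23


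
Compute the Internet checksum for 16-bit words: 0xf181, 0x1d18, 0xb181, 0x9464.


Sum all words (with carry folding):
+ 0xf181 = 0xf181
+ 0x1d18 = 0x0e9a
+ 0xb181 = 0xc01b
+ 0x9464 = 0x5480
One's complement: ~0x5480
Checksum = 0xab7f


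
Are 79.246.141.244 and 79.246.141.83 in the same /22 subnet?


Mask: 255.255.252.0
79.246.141.244 AND mask = 79.246.140.0
79.246.141.83 AND mask = 79.246.140.0
Yes, same subnet (79.246.140.0)


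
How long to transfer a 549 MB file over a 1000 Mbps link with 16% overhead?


Effective throughput = 1000 * (1 - 16/100) = 840 Mbps
File size in Mb = 549 * 8 = 4392 Mb
Time = 4392 / 840
Time = 5.2286 seconds


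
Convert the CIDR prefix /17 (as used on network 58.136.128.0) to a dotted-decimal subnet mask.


/17 means 17 network bits, 15 host bits
Binary: 11111111111111111000000000000000
Mask: 255.255.128.0


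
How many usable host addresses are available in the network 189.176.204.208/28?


Host bits = 32 - 28 = 4
Total addresses = 2^4 = 16
Usable = total - 2 (network and broadcast)
Usable hosts: 14


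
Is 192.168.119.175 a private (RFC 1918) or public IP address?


RFC 1918 private ranges:
  10.0.0.0/8 (10.0.0.0 - 10.255.255.255)
  172.16.0.0/12 (172.16.0.0 - 172.31.255.255)
  192.168.0.0/16 (192.168.0.0 - 192.168.255.255)
Private (in 192.168.0.0/16)


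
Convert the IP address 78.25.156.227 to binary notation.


78 = 01001110
25 = 00011001
156 = 10011100
227 = 11100011
Binary: 01001110.00011001.10011100.11100011


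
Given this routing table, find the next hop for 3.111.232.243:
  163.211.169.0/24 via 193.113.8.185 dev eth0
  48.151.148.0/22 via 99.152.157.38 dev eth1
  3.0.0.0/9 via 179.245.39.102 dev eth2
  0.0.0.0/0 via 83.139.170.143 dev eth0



Longest prefix match for 3.111.232.243:
  /24 163.211.169.0: no
  /22 48.151.148.0: no
  /9 3.0.0.0: MATCH
  /0 0.0.0.0: MATCH
Selected: next-hop 179.245.39.102 via eth2 (matched /9)


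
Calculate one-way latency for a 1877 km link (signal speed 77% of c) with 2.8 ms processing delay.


Speed = 0.77 * 3e5 km/s = 231000 km/s
Propagation delay = 1877 / 231000 = 0.0081 s = 8.1255 ms
Processing delay = 2.8 ms
Total one-way latency = 10.9255 ms


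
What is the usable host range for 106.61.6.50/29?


Network: 106.61.6.48
Broadcast: 106.61.6.55
First usable = network + 1
Last usable = broadcast - 1
Range: 106.61.6.49 to 106.61.6.54


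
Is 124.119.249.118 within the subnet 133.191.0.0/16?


Subnet network: 133.191.0.0
Test IP AND mask: 124.119.0.0
No, 124.119.249.118 is not in 133.191.0.0/16


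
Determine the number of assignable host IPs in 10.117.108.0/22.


Host bits = 32 - 22 = 10
Total addresses = 2^10 = 1024
Usable = total - 2 (network and broadcast)
Usable hosts: 1022


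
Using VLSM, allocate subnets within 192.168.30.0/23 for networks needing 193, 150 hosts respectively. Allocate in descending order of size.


193 hosts -> /24 (254 usable): 192.168.30.0/24
150 hosts -> /24 (254 usable): 192.168.31.0/24
Allocation: 192.168.30.0/24 (193 hosts, 254 usable); 192.168.31.0/24 (150 hosts, 254 usable)


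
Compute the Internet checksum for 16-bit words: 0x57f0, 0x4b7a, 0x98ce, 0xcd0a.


Sum all words (with carry folding):
+ 0x57f0 = 0x57f0
+ 0x4b7a = 0xa36a
+ 0x98ce = 0x3c39
+ 0xcd0a = 0x0944
One's complement: ~0x0944
Checksum = 0xf6bb


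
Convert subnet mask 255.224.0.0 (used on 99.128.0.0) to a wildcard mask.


Subnet mask: 255.224.0.0
Wildcard = 255.255.255.255 - subnet mask
255 - 255 = 0
255 - 224 = 31
255 - 0 = 255
255 - 0 = 255
Wildcard: 0.31.255.255


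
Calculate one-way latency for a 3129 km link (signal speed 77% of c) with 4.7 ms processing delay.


Speed = 0.77 * 3e5 km/s = 231000 km/s
Propagation delay = 3129 / 231000 = 0.0135 s = 13.5455 ms
Processing delay = 4.7 ms
Total one-way latency = 18.2455 ms


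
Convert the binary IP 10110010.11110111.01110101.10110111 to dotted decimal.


10110010 = 178
11110111 = 247
01110101 = 117
10110111 = 183
IP: 178.247.117.183


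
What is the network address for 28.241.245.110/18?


IP:   00011100.11110001.11110101.01101110
Mask: 11111111.11111111.11000000.00000000
AND operation:
Net:  00011100.11110001.11000000.00000000
Network: 28.241.192.0/18


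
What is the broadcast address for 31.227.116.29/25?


Network: 31.227.116.0/25
Host bits = 7
Set all host bits to 1:
Broadcast: 31.227.116.127


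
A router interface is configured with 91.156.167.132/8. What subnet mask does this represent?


/8 means 8 network bits, 24 host bits
Binary: 11111111000000000000000000000000
Mask: 255.0.0.0


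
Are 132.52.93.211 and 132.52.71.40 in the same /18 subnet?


Mask: 255.255.192.0
132.52.93.211 AND mask = 132.52.64.0
132.52.71.40 AND mask = 132.52.64.0
Yes, same subnet (132.52.64.0)


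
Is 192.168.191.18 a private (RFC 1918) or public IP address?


RFC 1918 private ranges:
  10.0.0.0/8 (10.0.0.0 - 10.255.255.255)
  172.16.0.0/12 (172.16.0.0 - 172.31.255.255)
  192.168.0.0/16 (192.168.0.0 - 192.168.255.255)
Private (in 192.168.0.0/16)


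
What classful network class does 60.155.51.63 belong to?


First octet: 60
Binary: 00111100
0xxxxxxx -> Class A (1-126)
Class A, default mask 255.0.0.0 (/8)


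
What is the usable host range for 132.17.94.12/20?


Network: 132.17.80.0
Broadcast: 132.17.95.255
First usable = network + 1
Last usable = broadcast - 1
Range: 132.17.80.1 to 132.17.95.254


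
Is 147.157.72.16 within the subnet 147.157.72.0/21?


Subnet network: 147.157.72.0
Test IP AND mask: 147.157.72.0
Yes, 147.157.72.16 is in 147.157.72.0/21


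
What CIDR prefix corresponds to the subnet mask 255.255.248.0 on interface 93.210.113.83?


Binary: 11111111.11111111.11111000.00000000
Count leading 1s
Prefix: /21


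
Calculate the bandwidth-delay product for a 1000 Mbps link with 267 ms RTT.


BDP = bandwidth * RTT
= 1000 Mbps * 267 ms
= 1000 * 1e6 * 267 / 1000 bits
= 267000000 bits
= 33375000 bytes
= 32592.7734 KB
BDP = 267000000 bits (33375000 bytes)


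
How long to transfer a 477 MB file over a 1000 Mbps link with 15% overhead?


Effective throughput = 1000 * (1 - 15/100) = 850 Mbps
File size in Mb = 477 * 8 = 3816 Mb
Time = 3816 / 850
Time = 4.4894 seconds


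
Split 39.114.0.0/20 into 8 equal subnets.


New prefix = 20 + 3 = 23
Each subnet has 512 addresses
  39.114.0.0/23
  39.114.2.0/23
  39.114.4.0/23
  39.114.6.0/23
  39.114.8.0/23
  39.114.10.0/23
  39.114.12.0/23
  39.114.14.0/23
Subnets: 39.114.0.0/23, 39.114.2.0/23, 39.114.4.0/23, 39.114.6.0/23, 39.114.8.0/23, 39.114.10.0/23, 39.114.12.0/23, 39.114.14.0/23


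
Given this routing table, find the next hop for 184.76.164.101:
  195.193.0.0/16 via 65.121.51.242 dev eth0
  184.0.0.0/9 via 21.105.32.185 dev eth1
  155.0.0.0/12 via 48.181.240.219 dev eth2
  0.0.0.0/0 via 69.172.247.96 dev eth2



Longest prefix match for 184.76.164.101:
  /16 195.193.0.0: no
  /9 184.0.0.0: MATCH
  /12 155.0.0.0: no
  /0 0.0.0.0: MATCH
Selected: next-hop 21.105.32.185 via eth1 (matched /9)


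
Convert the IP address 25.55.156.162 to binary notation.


25 = 00011001
55 = 00110111
156 = 10011100
162 = 10100010
Binary: 00011001.00110111.10011100.10100010


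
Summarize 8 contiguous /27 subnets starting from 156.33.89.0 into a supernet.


Original prefix: /27
Number of subnets: 8 = 2^3
New prefix = 27 - 3 = 24
Supernet: 156.33.89.0/24


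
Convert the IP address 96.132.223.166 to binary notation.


96 = 01100000
132 = 10000100
223 = 11011111
166 = 10100110
Binary: 01100000.10000100.11011111.10100110


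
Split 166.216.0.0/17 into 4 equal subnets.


New prefix = 17 + 2 = 19
Each subnet has 8192 addresses
  166.216.0.0/19
  166.216.32.0/19
  166.216.64.0/19
  166.216.96.0/19
Subnets: 166.216.0.0/19, 166.216.32.0/19, 166.216.64.0/19, 166.216.96.0/19


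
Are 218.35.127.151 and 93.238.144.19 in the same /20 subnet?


Mask: 255.255.240.0
218.35.127.151 AND mask = 218.35.112.0
93.238.144.19 AND mask = 93.238.144.0
No, different subnets (218.35.112.0 vs 93.238.144.0)


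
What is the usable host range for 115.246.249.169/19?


Network: 115.246.224.0
Broadcast: 115.246.255.255
First usable = network + 1
Last usable = broadcast - 1
Range: 115.246.224.1 to 115.246.255.254


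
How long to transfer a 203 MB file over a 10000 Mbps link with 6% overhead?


Effective throughput = 10000 * (1 - 6/100) = 9400 Mbps
File size in Mb = 203 * 8 = 1624 Mb
Time = 1624 / 9400
Time = 0.1728 seconds


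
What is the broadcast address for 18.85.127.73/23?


Network: 18.85.126.0/23
Host bits = 9
Set all host bits to 1:
Broadcast: 18.85.127.255


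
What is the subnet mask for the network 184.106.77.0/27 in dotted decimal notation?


/27 means 27 network bits, 5 host bits
Binary: 11111111111111111111111111100000
Mask: 255.255.255.224


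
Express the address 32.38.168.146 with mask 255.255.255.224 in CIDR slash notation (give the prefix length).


Binary: 11111111.11111111.11111111.11100000
Count leading 1s
Prefix: /27


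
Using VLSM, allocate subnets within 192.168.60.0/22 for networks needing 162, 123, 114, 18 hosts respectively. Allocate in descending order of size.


162 hosts -> /24 (254 usable): 192.168.60.0/24
123 hosts -> /25 (126 usable): 192.168.61.0/25
114 hosts -> /25 (126 usable): 192.168.61.128/25
18 hosts -> /27 (30 usable): 192.168.62.0/27
Allocation: 192.168.60.0/24 (162 hosts, 254 usable); 192.168.61.0/25 (123 hosts, 126 usable); 192.168.61.128/25 (114 hosts, 126 usable); 192.168.62.0/27 (18 hosts, 30 usable)


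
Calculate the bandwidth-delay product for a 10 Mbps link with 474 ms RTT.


BDP = bandwidth * RTT
= 10 Mbps * 474 ms
= 10 * 1e6 * 474 / 1000 bits
= 4740000 bits
= 592500 bytes
= 578.6133 KB
BDP = 4740000 bits (592500 bytes)


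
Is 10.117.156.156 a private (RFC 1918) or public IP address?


RFC 1918 private ranges:
  10.0.0.0/8 (10.0.0.0 - 10.255.255.255)
  172.16.0.0/12 (172.16.0.0 - 172.31.255.255)
  192.168.0.0/16 (192.168.0.0 - 192.168.255.255)
Private (in 10.0.0.0/8)


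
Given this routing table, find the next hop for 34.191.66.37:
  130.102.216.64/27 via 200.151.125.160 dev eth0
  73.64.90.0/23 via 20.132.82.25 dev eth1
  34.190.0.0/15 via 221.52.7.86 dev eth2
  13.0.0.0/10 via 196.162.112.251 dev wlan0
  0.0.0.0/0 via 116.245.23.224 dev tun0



Longest prefix match for 34.191.66.37:
  /27 130.102.216.64: no
  /23 73.64.90.0: no
  /15 34.190.0.0: MATCH
  /10 13.0.0.0: no
  /0 0.0.0.0: MATCH
Selected: next-hop 221.52.7.86 via eth2 (matched /15)


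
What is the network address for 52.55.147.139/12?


IP:   00110100.00110111.10010011.10001011
Mask: 11111111.11110000.00000000.00000000
AND operation:
Net:  00110100.00110000.00000000.00000000
Network: 52.48.0.0/12


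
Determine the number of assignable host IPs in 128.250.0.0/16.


Host bits = 32 - 16 = 16
Total addresses = 2^16 = 65536
Usable = total - 2 (network and broadcast)
Usable hosts: 65534


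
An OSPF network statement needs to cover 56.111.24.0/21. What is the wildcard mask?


Subnet mask: 255.255.248.0
Wildcard = 255.255.255.255 - subnet mask
255 - 255 = 0
255 - 255 = 0
255 - 248 = 7
255 - 0 = 255
Wildcard: 0.0.7.255


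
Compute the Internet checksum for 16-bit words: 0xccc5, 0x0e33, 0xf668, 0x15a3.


Sum all words (with carry folding):
+ 0xccc5 = 0xccc5
+ 0x0e33 = 0xdaf8
+ 0xf668 = 0xd161
+ 0x15a3 = 0xe704
One's complement: ~0xe704
Checksum = 0x18fb


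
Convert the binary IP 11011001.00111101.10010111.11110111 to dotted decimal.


11011001 = 217
00111101 = 61
10010111 = 151
11110111 = 247
IP: 217.61.151.247


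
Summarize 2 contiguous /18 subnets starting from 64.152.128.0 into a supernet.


Original prefix: /18
Number of subnets: 2 = 2^1
New prefix = 18 - 1 = 17
Supernet: 64.152.128.0/17


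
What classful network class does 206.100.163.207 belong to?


First octet: 206
Binary: 11001110
110xxxxx -> Class C (192-223)
Class C, default mask 255.255.255.0 (/24)


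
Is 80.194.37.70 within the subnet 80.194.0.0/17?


Subnet network: 80.194.0.0
Test IP AND mask: 80.194.0.0
Yes, 80.194.37.70 is in 80.194.0.0/17


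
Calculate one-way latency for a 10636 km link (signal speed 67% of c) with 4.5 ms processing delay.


Speed = 0.67 * 3e5 km/s = 201000 km/s
Propagation delay = 10636 / 201000 = 0.0529 s = 52.9154 ms
Processing delay = 4.5 ms
Total one-way latency = 57.4154 ms


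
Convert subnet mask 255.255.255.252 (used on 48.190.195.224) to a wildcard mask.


Subnet mask: 255.255.255.252
Wildcard = 255.255.255.255 - subnet mask
255 - 255 = 0
255 - 255 = 0
255 - 255 = 0
255 - 252 = 3
Wildcard: 0.0.0.3


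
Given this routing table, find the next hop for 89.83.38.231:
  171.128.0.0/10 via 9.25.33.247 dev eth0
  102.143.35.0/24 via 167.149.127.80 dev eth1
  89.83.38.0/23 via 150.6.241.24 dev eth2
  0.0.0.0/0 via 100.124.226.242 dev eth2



Longest prefix match for 89.83.38.231:
  /10 171.128.0.0: no
  /24 102.143.35.0: no
  /23 89.83.38.0: MATCH
  /0 0.0.0.0: MATCH
Selected: next-hop 150.6.241.24 via eth2 (matched /23)


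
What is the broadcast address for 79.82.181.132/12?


Network: 79.80.0.0/12
Host bits = 20
Set all host bits to 1:
Broadcast: 79.95.255.255


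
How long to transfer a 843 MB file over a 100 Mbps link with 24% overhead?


Effective throughput = 100 * (1 - 24/100) = 76 Mbps
File size in Mb = 843 * 8 = 6744 Mb
Time = 6744 / 76
Time = 88.7368 seconds


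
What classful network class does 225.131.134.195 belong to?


First octet: 225
Binary: 11100001
1110xxxx -> Class D (224-239)
Class D (multicast), default mask N/A


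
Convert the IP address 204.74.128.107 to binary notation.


204 = 11001100
74 = 01001010
128 = 10000000
107 = 01101011
Binary: 11001100.01001010.10000000.01101011


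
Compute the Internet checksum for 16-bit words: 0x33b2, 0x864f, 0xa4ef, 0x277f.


Sum all words (with carry folding):
+ 0x33b2 = 0x33b2
+ 0x864f = 0xba01
+ 0xa4ef = 0x5ef1
+ 0x277f = 0x8670
One's complement: ~0x8670
Checksum = 0x798f


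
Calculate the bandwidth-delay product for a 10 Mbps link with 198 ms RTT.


BDP = bandwidth * RTT
= 10 Mbps * 198 ms
= 10 * 1e6 * 198 / 1000 bits
= 1980000 bits
= 247500 bytes
= 241.6992 KB
BDP = 1980000 bits (247500 bytes)


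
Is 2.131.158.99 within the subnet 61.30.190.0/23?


Subnet network: 61.30.190.0
Test IP AND mask: 2.131.158.0
No, 2.131.158.99 is not in 61.30.190.0/23


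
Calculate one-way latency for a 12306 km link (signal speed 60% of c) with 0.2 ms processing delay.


Speed = 0.6 * 3e5 km/s = 180000 km/s
Propagation delay = 12306 / 180000 = 0.0684 s = 68.3667 ms
Processing delay = 0.2 ms
Total one-way latency = 68.5667 ms


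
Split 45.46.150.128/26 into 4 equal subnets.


New prefix = 26 + 2 = 28
Each subnet has 16 addresses
  45.46.150.128/28
  45.46.150.144/28
  45.46.150.160/28
  45.46.150.176/28
Subnets: 45.46.150.128/28, 45.46.150.144/28, 45.46.150.160/28, 45.46.150.176/28


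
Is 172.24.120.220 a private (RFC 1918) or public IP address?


RFC 1918 private ranges:
  10.0.0.0/8 (10.0.0.0 - 10.255.255.255)
  172.16.0.0/12 (172.16.0.0 - 172.31.255.255)
  192.168.0.0/16 (192.168.0.0 - 192.168.255.255)
Private (in 172.16.0.0/12)


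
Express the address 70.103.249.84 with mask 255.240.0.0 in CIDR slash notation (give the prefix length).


Binary: 11111111.11110000.00000000.00000000
Count leading 1s
Prefix: /12


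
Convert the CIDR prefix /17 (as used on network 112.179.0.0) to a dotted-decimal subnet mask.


/17 means 17 network bits, 15 host bits
Binary: 11111111111111111000000000000000
Mask: 255.255.128.0


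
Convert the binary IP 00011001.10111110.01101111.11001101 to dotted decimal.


00011001 = 25
10111110 = 190
01101111 = 111
11001101 = 205
IP: 25.190.111.205


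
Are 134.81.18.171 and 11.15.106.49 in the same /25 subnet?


Mask: 255.255.255.128
134.81.18.171 AND mask = 134.81.18.128
11.15.106.49 AND mask = 11.15.106.0
No, different subnets (134.81.18.128 vs 11.15.106.0)


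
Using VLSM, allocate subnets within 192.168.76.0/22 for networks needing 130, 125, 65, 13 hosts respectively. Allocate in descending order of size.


130 hosts -> /24 (254 usable): 192.168.76.0/24
125 hosts -> /25 (126 usable): 192.168.77.0/25
65 hosts -> /25 (126 usable): 192.168.77.128/25
13 hosts -> /28 (14 usable): 192.168.78.0/28
Allocation: 192.168.76.0/24 (130 hosts, 254 usable); 192.168.77.0/25 (125 hosts, 126 usable); 192.168.77.128/25 (65 hosts, 126 usable); 192.168.78.0/28 (13 hosts, 14 usable)


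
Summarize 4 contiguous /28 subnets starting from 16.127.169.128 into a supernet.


Original prefix: /28
Number of subnets: 4 = 2^2
New prefix = 28 - 2 = 26
Supernet: 16.127.169.128/26


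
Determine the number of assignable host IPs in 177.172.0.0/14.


Host bits = 32 - 14 = 18
Total addresses = 2^18 = 262144
Usable = total - 2 (network and broadcast)
Usable hosts: 262142


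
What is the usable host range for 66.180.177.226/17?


Network: 66.180.128.0
Broadcast: 66.180.255.255
First usable = network + 1
Last usable = broadcast - 1
Range: 66.180.128.1 to 66.180.255.254


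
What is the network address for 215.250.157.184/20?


IP:   11010111.11111010.10011101.10111000
Mask: 11111111.11111111.11110000.00000000
AND operation:
Net:  11010111.11111010.10010000.00000000
Network: 215.250.144.0/20


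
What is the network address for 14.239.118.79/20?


IP:   00001110.11101111.01110110.01001111
Mask: 11111111.11111111.11110000.00000000
AND operation:
Net:  00001110.11101111.01110000.00000000
Network: 14.239.112.0/20


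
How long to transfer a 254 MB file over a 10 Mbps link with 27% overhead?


Effective throughput = 10 * (1 - 27/100) = 7.3 Mbps
File size in Mb = 254 * 8 = 2032 Mb
Time = 2032 / 7.3
Time = 278.3562 seconds


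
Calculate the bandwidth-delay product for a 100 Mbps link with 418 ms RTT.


BDP = bandwidth * RTT
= 100 Mbps * 418 ms
= 100 * 1e6 * 418 / 1000 bits
= 41800000 bits
= 5225000 bytes
= 5102.5391 KB
BDP = 41800000 bits (5225000 bytes)


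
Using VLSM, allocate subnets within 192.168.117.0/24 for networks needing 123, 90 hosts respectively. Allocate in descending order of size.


123 hosts -> /25 (126 usable): 192.168.117.0/25
90 hosts -> /25 (126 usable): 192.168.117.128/25
Allocation: 192.168.117.0/25 (123 hosts, 126 usable); 192.168.117.128/25 (90 hosts, 126 usable)


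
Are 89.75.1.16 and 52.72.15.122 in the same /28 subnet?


Mask: 255.255.255.240
89.75.1.16 AND mask = 89.75.1.16
52.72.15.122 AND mask = 52.72.15.112
No, different subnets (89.75.1.16 vs 52.72.15.112)


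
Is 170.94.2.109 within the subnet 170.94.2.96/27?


Subnet network: 170.94.2.96
Test IP AND mask: 170.94.2.96
Yes, 170.94.2.109 is in 170.94.2.96/27


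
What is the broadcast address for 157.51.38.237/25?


Network: 157.51.38.128/25
Host bits = 7
Set all host bits to 1:
Broadcast: 157.51.38.255


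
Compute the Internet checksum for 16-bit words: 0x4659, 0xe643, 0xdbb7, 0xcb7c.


Sum all words (with carry folding):
+ 0x4659 = 0x4659
+ 0xe643 = 0x2c9d
+ 0xdbb7 = 0x0855
+ 0xcb7c = 0xd3d1
One's complement: ~0xd3d1
Checksum = 0x2c2e


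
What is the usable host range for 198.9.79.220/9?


Network: 198.0.0.0
Broadcast: 198.127.255.255
First usable = network + 1
Last usable = broadcast - 1
Range: 198.0.0.1 to 198.127.255.254


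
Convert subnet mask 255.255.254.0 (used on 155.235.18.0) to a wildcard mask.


Subnet mask: 255.255.254.0
Wildcard = 255.255.255.255 - subnet mask
255 - 255 = 0
255 - 255 = 0
255 - 254 = 1
255 - 0 = 255
Wildcard: 0.0.1.255


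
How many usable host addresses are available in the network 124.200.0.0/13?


Host bits = 32 - 13 = 19
Total addresses = 2^19 = 524288
Usable = total - 2 (network and broadcast)
Usable hosts: 524286


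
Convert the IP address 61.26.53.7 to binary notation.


61 = 00111101
26 = 00011010
53 = 00110101
7 = 00000111
Binary: 00111101.00011010.00110101.00000111


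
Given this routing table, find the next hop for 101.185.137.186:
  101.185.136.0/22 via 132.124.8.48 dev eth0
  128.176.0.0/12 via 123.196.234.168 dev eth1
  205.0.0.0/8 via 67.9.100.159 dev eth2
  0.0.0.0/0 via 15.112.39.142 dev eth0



Longest prefix match for 101.185.137.186:
  /22 101.185.136.0: MATCH
  /12 128.176.0.0: no
  /8 205.0.0.0: no
  /0 0.0.0.0: MATCH
Selected: next-hop 132.124.8.48 via eth0 (matched /22)


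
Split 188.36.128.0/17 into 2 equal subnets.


New prefix = 17 + 1 = 18
Each subnet has 16384 addresses
  188.36.128.0/18
  188.36.192.0/18
Subnets: 188.36.128.0/18, 188.36.192.0/18


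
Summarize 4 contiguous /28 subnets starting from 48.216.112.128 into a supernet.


Original prefix: /28
Number of subnets: 4 = 2^2
New prefix = 28 - 2 = 26
Supernet: 48.216.112.128/26


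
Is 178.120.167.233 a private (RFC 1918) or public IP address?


RFC 1918 private ranges:
  10.0.0.0/8 (10.0.0.0 - 10.255.255.255)
  172.16.0.0/12 (172.16.0.0 - 172.31.255.255)
  192.168.0.0/16 (192.168.0.0 - 192.168.255.255)
Public (not in any RFC 1918 range)


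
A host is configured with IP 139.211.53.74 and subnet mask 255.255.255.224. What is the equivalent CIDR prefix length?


Binary: 11111111.11111111.11111111.11100000
Count leading 1s
Prefix: /27


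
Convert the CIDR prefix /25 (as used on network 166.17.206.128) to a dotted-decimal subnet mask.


/25 means 25 network bits, 7 host bits
Binary: 11111111111111111111111110000000
Mask: 255.255.255.128


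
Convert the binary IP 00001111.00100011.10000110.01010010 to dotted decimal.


00001111 = 15
00100011 = 35
10000110 = 134
01010010 = 82
IP: 15.35.134.82


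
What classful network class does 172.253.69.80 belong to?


First octet: 172
Binary: 10101100
10xxxxxx -> Class B (128-191)
Class B, default mask 255.255.0.0 (/16)


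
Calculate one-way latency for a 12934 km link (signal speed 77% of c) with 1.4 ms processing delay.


Speed = 0.77 * 3e5 km/s = 231000 km/s
Propagation delay = 12934 / 231000 = 0.056 s = 55.9913 ms
Processing delay = 1.4 ms
Total one-way latency = 57.3913 ms


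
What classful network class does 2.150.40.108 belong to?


First octet: 2
Binary: 00000010
0xxxxxxx -> Class A (1-126)
Class A, default mask 255.0.0.0 (/8)


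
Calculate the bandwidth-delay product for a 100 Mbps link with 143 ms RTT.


BDP = bandwidth * RTT
= 100 Mbps * 143 ms
= 100 * 1e6 * 143 / 1000 bits
= 14300000 bits
= 1787500 bytes
= 1745.6055 KB
BDP = 14300000 bits (1787500 bytes)


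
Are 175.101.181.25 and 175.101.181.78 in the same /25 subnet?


Mask: 255.255.255.128
175.101.181.25 AND mask = 175.101.181.0
175.101.181.78 AND mask = 175.101.181.0
Yes, same subnet (175.101.181.0)


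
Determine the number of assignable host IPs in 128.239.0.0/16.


Host bits = 32 - 16 = 16
Total addresses = 2^16 = 65536
Usable = total - 2 (network and broadcast)
Usable hosts: 65534


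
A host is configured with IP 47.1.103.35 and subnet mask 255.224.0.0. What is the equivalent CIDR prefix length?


Binary: 11111111.11100000.00000000.00000000
Count leading 1s
Prefix: /11


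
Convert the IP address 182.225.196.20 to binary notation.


182 = 10110110
225 = 11100001
196 = 11000100
20 = 00010100
Binary: 10110110.11100001.11000100.00010100
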